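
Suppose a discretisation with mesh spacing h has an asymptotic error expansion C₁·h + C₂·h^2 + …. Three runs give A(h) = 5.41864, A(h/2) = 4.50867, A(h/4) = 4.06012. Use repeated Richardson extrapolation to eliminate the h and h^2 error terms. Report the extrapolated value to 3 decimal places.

3.616

First eliminate the h term (factor 2^1 = 2):
  B₁ = (2·4.50867 − 5.41864)/1 = 3.59870
  B₂ = (2·4.06012 − 4.50867)/1 = 3.61157
Then eliminate the h^2 term (factor 2^2 = 4):
  (4·3.61157 − 3.59870)/3 = 3.61586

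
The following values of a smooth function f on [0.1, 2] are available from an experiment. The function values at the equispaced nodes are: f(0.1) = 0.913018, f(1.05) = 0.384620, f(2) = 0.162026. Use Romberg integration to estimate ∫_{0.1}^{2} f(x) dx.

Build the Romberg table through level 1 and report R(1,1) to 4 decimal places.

R(0,0) (trapezoid, 1 panel, h=1.9000): 1.021292
R(1,0) (trapezoid, 2 panels, h=0.9500): 0.876035
R(1,1) = 0.876035 + (0.876035 − 1.021292)/3 = 0.827616

0.8276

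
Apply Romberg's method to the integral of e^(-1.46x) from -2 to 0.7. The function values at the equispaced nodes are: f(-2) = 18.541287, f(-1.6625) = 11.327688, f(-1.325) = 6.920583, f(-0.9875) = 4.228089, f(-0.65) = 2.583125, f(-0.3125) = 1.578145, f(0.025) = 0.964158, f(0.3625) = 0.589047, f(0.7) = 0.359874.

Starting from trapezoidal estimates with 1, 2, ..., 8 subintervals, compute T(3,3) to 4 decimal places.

T(0,0) (trapezoid, 1 panel, h=2.7000): 25.516567
T(1,0) (trapezoid, 2 panels, h=1.3500): 16.245502
T(2,0) (trapezoid, 4 panels, h=0.6750): 13.444951
T(3,0) (trapezoid, 8 panels, h=0.3375): 12.703978
T(1,1) = 16.245502 + (16.245502 − 25.516567)/3 = 13.155147
T(2,1) = 13.444951 + (13.444951 − 16.245502)/3 = 12.511434
T(3,1) = 12.703978 + (12.703978 − 13.444951)/3 = 12.456987
T(2,2) = 12.511434 + (12.511434 − 13.155147)/15 = 12.468520
T(3,2) = 12.456987 + (12.456987 − 12.511434)/15 = 12.453357
T(3,3) = 12.453357 + (12.453357 − 12.468520)/63 = 12.453116

12.4531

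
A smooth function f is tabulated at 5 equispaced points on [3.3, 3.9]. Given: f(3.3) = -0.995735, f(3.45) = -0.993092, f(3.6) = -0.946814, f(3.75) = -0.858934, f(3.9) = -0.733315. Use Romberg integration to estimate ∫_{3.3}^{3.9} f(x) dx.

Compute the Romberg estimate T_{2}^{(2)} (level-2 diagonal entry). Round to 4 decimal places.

-0.5515

T_{0}^{(0)} (trapezoid, 1 panel, h=0.6000): -0.518715
T_{1}^{(0)} (trapezoid, 2 panels, h=0.3000): -0.543402
T_{2}^{(0)} (trapezoid, 4 panels, h=0.1500): -0.549505
T_{1}^{(1)} = -0.543402 + (-0.543402 − (-0.518715))/3 = -0.551631
T_{2}^{(1)} = -0.549505 + (-0.549505 − (-0.543402))/3 = -0.551539
T_{2}^{(2)} = -0.551539 + (-0.551539 − (-0.551631))/15 = -0.551533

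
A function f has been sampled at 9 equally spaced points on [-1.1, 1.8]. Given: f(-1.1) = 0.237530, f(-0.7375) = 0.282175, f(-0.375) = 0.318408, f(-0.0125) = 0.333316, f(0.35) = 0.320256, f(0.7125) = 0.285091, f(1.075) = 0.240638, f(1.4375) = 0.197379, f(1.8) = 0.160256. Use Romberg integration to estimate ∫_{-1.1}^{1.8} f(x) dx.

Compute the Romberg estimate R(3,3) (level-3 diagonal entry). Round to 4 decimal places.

0.7913

R(0,0) (trapezoid, 1 panel, h=2.9000): 0.576790
R(1,0) (trapezoid, 2 panels, h=1.4500): 0.752766
R(2,0) (trapezoid, 4 panels, h=0.7250): 0.781691
R(3,0) (trapezoid, 8 panels, h=0.3625): 0.788857
R(1,1) = 0.752766 + (0.752766 − 0.576790)/3 = 0.811425
R(2,1) = 0.781691 + (0.781691 − 0.752766)/3 = 0.791333
R(3,1) = 0.788857 + (0.788857 − 0.781691)/3 = 0.791246
R(2,2) = 0.791333 + (0.791333 − 0.811425)/15 = 0.789994
R(3,2) = 0.791246 + (0.791246 − 0.791333)/15 = 0.791240
R(3,3) = 0.791240 + (0.791240 − 0.789994)/63 = 0.791260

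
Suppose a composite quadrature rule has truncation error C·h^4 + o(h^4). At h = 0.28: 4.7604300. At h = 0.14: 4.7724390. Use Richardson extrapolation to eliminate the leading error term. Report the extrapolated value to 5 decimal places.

The leading error scales as h^4; refining by a factor of 2 reduces it by 2^4 = 16.
Extrapolated value = (16·A(h/2) − A(h)) / (16 − 1)
= (16·4.7724390 − 4.7604300) / 15
= 71.5985940 / 15 = 4.7732396

4.77324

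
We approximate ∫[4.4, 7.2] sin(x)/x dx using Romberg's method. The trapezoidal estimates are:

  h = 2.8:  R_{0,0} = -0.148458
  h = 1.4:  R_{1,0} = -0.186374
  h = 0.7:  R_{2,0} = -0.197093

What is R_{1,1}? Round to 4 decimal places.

-0.1990

Richardson extrapolation on the trapezoidal column (denominator 4−1=3):
R_{1,1} = (4·(-0.186374) − (-0.148458)) / 3 = -0.199013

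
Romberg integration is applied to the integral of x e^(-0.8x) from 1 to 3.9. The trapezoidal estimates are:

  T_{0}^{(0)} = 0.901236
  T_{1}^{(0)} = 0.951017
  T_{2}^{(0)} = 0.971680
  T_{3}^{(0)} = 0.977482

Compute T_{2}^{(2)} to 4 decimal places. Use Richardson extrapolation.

T_{1}^{(1)} = (4·0.951017 − 0.901236) / 3 = 0.967611
T_{2}^{(1)} = 0.971680 + (0.971680 − 0.951017)/3 = 0.978568
T_{2}^{(2)} = (16·0.978568 − 0.967611) / 15 = 0.979298

0.9793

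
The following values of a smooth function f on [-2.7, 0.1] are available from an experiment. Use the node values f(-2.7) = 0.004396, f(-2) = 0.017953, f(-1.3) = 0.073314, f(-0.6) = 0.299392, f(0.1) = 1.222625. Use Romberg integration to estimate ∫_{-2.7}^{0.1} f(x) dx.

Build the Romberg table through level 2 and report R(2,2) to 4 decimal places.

0.6105

R(0,0) (trapezoid, 1 panel, h=2.8000): 1.717829
R(1,0) (trapezoid, 2 panels, h=1.4000): 0.961554
R(2,0) (trapezoid, 4 panels, h=0.7000): 0.702919
R(1,1) = 0.961554 + (0.961554 − 1.717829)/3 = 0.709462
R(2,1) = 0.702919 + (0.702919 − 0.961554)/3 = 0.616707
R(2,2) = 0.616707 + (0.616707 − 0.709462)/15 = 0.610523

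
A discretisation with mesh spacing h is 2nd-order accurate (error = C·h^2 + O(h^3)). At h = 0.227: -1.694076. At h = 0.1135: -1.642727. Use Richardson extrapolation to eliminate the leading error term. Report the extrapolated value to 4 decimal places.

-1.6256

The leading error scales as h^2; refining by a factor of 2 reduces it by 2^2 = 4.
Extrapolated value = (4·A(h/2) − A(h)) / (4 − 1)
= (4·(-1.642727) − (-1.694076)) / 3
= -4.876832 / 3 = -1.625611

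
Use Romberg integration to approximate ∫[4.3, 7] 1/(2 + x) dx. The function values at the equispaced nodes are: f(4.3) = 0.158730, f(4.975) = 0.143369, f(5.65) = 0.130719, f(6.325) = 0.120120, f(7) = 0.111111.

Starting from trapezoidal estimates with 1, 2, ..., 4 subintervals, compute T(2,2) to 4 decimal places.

0.3567

T(0,0) (trapezoid, 1 panel, h=2.7000): 0.364285
T(1,0) (trapezoid, 2 panels, h=1.3500): 0.358613
T(2,0) (trapezoid, 4 panels, h=0.6750): 0.357162
T(1,1) = 0.358613 + (0.358613 − 0.364285)/3 = 0.356722
T(2,1) = 0.357162 + (0.357162 − 0.358613)/3 = 0.356678
T(2,2) = 0.356678 + (0.356678 − 0.356722)/15 = 0.356675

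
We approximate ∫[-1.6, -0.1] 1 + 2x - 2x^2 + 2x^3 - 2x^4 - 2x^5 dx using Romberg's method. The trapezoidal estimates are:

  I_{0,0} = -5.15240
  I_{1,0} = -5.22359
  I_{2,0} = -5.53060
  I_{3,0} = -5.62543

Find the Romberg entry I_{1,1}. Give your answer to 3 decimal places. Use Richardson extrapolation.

I_{1,1} = (4·(-5.22359) − (-5.15240)) / 3 = -5.24732
(Column j=1 coincides with Simpson's rule on the same nodes.)

-5.247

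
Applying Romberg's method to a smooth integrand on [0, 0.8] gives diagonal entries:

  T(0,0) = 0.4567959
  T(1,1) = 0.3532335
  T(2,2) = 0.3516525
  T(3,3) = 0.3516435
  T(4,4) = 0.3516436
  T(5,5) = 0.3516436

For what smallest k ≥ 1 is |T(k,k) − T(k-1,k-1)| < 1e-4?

|T(1,1) − T(0,0)| = 0.1035624 ≥ 1e-4
|T(2,2) − T(1,1)| = 0.0015810 ≥ 1e-4
|T(3,3) − T(2,2)| = 0.0000090 < 1e-4

k = 3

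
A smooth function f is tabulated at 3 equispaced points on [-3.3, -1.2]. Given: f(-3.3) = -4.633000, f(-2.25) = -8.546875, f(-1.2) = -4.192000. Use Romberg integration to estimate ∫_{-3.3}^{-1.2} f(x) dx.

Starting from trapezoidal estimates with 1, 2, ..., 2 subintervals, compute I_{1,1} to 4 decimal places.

I_{0,0} (trapezoid, 1 panel, h=2.1000): -9.266250
I_{1,0} (trapezoid, 2 panels, h=1.0500): -13.607344
I_{1,1} = -13.607344 + (-13.607344 − (-9.266250))/3 = -15.054375

-15.0544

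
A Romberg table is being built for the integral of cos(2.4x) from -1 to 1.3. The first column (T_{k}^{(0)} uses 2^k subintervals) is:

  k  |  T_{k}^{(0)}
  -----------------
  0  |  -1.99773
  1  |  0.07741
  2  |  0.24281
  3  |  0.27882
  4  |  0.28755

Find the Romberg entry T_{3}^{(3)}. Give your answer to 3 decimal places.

0.291

T_{1}^{(1)} = 0.07741 + (0.07741 − (-1.99773))/3 = 0.76912
T_{2}^{(1)} = 0.24281 + (0.24281 − 0.07741)/3 = 0.29794
T_{3}^{(1)} = (4·0.27882 − 0.24281) / 3 = 0.29082
T_{2}^{(2)} = (16·0.29794 − 0.76912) / 15 = 0.26653
T_{3}^{(2)} = 0.29082 + (0.29082 − 0.29794)/15 = 0.29035
T_{3}^{(3)} = 0.29035 + (0.29035 − 0.26653)/63 = 0.29073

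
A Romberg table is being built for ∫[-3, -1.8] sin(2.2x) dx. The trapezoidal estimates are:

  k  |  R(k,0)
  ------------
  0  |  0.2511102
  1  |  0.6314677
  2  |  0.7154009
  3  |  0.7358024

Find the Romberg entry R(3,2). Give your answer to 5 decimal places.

0.74255

R(2,1) = (4·0.7154009 − 0.6314677) / 3 = 0.7433786
R(3,1) = (4·0.7358024 − 0.7154009) / 3 = 0.7426029
R(3,2) = (16·0.7426029 − 0.7433786) / 15 = 0.7425512
(Column j=1 coincides with Simpson's rule on the same nodes.)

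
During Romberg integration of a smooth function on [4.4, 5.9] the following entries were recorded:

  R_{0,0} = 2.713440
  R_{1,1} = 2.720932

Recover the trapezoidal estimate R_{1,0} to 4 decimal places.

From R_{1,1} = (4·R_{1,0} − R_{0,0})/3, solve for R_{1,0}:
4·R_{1,0} = 3·2.720932 + 2.713440 = 10.876236
R_{1,0} = 2.719059

2.7191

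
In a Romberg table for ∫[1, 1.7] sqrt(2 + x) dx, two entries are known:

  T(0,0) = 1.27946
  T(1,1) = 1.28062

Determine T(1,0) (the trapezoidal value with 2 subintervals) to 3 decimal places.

From T(1,1) = (4·T(1,0) − T(0,0))/3, solve for T(1,0):
4·T(1,0) = 3·1.28062 + 1.27946 = 5.12132
T(1,0) = 1.28033

1.280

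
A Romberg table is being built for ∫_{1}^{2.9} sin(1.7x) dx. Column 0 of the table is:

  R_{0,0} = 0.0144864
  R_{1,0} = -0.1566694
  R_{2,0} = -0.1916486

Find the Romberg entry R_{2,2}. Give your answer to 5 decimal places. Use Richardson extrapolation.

-0.20261

Richardson extrapolation on the trapezoidal column (denominator 4−1=3):
R_{1,1} = -0.1566694 + (-0.1566694 − 0.0144864)/3 = -0.2137213
R_{2,1} = -0.1916486 + (-0.1916486 − (-0.1566694))/3 = -0.2033083
R_{2,2} = (16·(-0.2033083) − (-0.2137213)) / 15 = -0.2026141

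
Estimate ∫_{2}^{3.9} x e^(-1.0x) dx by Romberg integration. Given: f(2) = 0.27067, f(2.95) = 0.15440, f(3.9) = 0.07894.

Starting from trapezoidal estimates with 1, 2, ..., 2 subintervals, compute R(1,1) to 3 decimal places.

0.306

R(0,0) (trapezoid, 1 panel, h=1.9000): 0.33213
R(1,0) (trapezoid, 2 panels, h=0.9500): 0.31274
R(1,1) = 0.31274 + (0.31274 − 0.33213)/3 = 0.30628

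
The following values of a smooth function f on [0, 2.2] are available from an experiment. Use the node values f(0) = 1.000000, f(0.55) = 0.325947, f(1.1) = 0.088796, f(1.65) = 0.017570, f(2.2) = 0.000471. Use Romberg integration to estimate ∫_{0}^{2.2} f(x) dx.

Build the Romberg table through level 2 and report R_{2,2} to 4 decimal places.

0.4659

R_{0,0} (trapezoid, 1 panel, h=2.2000): 1.100518
R_{1,0} (trapezoid, 2 panels, h=1.1000): 0.647935
R_{2,0} (trapezoid, 4 panels, h=0.5500): 0.512902
R_{1,1} = 0.647935 + (0.647935 − 1.100518)/3 = 0.497074
R_{2,1} = 0.512902 + (0.512902 − 0.647935)/3 = 0.467891
R_{2,2} = 0.467891 + (0.467891 − 0.497074)/15 = 0.465945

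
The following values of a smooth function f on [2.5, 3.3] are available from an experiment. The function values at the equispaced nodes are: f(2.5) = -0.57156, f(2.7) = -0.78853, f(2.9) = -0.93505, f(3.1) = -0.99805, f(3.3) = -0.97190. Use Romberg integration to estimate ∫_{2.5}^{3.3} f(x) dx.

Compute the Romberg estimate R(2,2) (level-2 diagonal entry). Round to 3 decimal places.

-0.704

R(0,0) (trapezoid, 1 panel, h=0.8000): -0.61738
R(1,0) (trapezoid, 2 panels, h=0.4000): -0.68271
R(2,0) (trapezoid, 4 panels, h=0.2000): -0.69867
R(1,1) = -0.68271 + (-0.68271 − (-0.61738))/3 = -0.70449
R(2,1) = -0.69867 + (-0.69867 − (-0.68271))/3 = -0.70399
R(2,2) = -0.70399 + (-0.70399 − (-0.70449))/15 = -0.70396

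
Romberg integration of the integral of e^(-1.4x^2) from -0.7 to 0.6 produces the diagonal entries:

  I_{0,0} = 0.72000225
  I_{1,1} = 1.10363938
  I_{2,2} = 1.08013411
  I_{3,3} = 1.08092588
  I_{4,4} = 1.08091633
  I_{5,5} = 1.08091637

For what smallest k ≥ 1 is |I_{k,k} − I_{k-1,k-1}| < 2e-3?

|I_{1,1} − I_{0,0}| = 0.38363713 ≥ 2e-3
|I_{2,2} − I_{1,1}| = 0.02350527 ≥ 2e-3
|I_{3,3} − I_{2,2}| = 0.00079177 < 2e-3

k = 3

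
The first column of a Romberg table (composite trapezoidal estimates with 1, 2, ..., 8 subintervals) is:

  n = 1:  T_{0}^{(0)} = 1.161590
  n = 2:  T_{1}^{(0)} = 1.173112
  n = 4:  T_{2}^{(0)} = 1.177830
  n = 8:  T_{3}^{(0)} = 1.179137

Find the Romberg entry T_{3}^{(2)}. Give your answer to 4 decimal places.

1.1796

T_{2}^{(1)} = 1.177830 + (1.177830 − 1.173112)/3 = 1.179403
T_{3}^{(1)} = 1.179137 + (1.179137 − 1.177830)/3 = 1.179573
T_{3}^{(2)} = 1.179573 + (1.179573 − 1.179403)/15 = 1.179584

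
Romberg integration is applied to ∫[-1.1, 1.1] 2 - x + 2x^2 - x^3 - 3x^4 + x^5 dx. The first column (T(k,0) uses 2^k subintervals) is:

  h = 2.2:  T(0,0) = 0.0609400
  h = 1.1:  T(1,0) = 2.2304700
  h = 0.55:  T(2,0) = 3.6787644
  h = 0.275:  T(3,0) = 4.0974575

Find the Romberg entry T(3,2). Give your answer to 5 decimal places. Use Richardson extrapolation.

4.24205

T(2,1) = 3.6787644 + (3.6787644 − 2.2304700)/3 = 4.1615292
T(3,1) = 4.0974575 + (4.0974575 − 3.6787644)/3 = 4.2370219
T(3,2) = 4.2370219 + (4.2370219 − 4.1615292)/15 = 4.2420547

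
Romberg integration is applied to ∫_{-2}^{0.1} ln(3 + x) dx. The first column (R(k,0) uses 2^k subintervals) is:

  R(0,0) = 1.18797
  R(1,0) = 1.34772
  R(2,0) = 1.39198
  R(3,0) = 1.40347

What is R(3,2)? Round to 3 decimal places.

1.407

Richardson extrapolation on the trapezoidal column (denominator 4−1=3):
R(2,1) = (4·1.39198 − 1.34772) / 3 = 1.40673
R(3,1) = (4·1.40347 − 1.39198) / 3 = 1.40730
R(3,2) = 1.40730 + (1.40730 − 1.40673)/15 = 1.40734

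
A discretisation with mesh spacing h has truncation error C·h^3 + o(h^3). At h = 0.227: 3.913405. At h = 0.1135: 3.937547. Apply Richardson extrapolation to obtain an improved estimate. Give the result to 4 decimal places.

The leading error scales as h^3; refining by a factor of 2 reduces it by 2^3 = 8.
Extrapolated value = (8·A(h/2) − A(h)) / (8 − 1)
= (8·3.937547 − 3.913405) / 7
= 27.586971 / 7 = 3.940996

3.9410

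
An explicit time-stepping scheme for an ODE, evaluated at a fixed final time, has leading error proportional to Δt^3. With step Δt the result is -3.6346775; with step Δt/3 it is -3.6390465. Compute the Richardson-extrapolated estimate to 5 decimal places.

The leading error scales as Δt^3; refining by a factor of 3 reduces it by 3^3 = 27.
Extrapolated value = (27·A(Δt/3) − A(Δt)) / (27 − 1)
= (27·(-3.6390465) − (-3.6346775)) / 26
= -94.6195780 / 26 = -3.6392145

-3.63921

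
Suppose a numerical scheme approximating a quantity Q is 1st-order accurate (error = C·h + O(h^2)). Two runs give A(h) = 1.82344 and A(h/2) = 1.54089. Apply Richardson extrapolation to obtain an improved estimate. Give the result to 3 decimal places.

1.258

Extrapolated value = (2·A(h/2) − A(h)) / (2 − 1)
= (2·1.54089 − 1.82344) / 1
= 1.25834 / 1 = 1.25834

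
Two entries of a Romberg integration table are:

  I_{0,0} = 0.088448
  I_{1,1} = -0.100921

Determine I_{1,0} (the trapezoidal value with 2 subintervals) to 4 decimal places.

From I_{1,1} = (4·I_{1,0} − I_{0,0})/3, solve for I_{1,0}:
4·I_{1,0} = 3·(-0.100921) + 0.088448 = -0.214315
I_{1,0} = -0.053579

-0.0536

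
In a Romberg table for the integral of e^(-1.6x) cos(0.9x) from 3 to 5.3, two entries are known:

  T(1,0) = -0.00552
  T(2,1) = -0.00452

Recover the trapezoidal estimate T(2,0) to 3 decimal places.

-0.005

From T(2,1) = (4·T(2,0) − T(1,0))/3, solve for T(2,0):
4·T(2,0) = 3·(-0.00452) + (-0.00552) = -0.01908
T(2,0) = -0.00477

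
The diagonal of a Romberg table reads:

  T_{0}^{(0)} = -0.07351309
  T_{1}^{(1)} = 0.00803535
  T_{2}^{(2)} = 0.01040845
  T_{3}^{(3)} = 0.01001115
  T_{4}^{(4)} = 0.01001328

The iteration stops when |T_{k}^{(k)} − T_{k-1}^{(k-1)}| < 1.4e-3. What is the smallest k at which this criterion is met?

k = 3

|T_{1}^{(1)} − T_{0}^{(0)}| = 0.08154844 ≥ 1.4e-3
|T_{2}^{(2)} − T_{1}^{(1)}| = 0.00237310 ≥ 1.4e-3
|T_{3}^{(3)} − T_{2}^{(2)}| = 0.00039730 < 1.4e-3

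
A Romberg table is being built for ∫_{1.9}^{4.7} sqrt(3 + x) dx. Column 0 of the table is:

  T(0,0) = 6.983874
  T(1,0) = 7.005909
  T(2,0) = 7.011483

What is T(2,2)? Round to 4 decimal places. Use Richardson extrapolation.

Richardson extrapolation on the trapezoidal column (denominator 4−1=3):
T(1,1) = 7.005909 + (7.005909 − 6.983874)/3 = 7.013254
T(2,1) = 7.011483 + (7.011483 − 7.005909)/3 = 7.013341
T(2,2) = (16·7.013341 − 7.013254) / 15 = 7.013347
(Column j=1 coincides with Simpson's rule on the same nodes.)

7.0133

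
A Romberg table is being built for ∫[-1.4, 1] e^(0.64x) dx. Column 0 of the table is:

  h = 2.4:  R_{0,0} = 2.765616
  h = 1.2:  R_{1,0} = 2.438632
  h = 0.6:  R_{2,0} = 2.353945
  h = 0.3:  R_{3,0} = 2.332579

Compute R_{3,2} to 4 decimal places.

2.3254

Richardson extrapolation on the trapezoidal column (denominator 4−1=3):
R_{2,1} = (4·2.353945 − 2.438632) / 3 = 2.325716
R_{3,1} = 2.332579 + (2.332579 − 2.353945)/3 = 2.325457
R_{3,2} = 2.325457 + (2.325457 − 2.325716)/15 = 2.325440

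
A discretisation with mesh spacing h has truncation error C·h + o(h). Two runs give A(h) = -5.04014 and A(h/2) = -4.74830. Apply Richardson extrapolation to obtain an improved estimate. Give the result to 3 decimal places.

-4.456

The leading error scales as h; refining by a factor of 2 reduces it by 2^1 = 2.
Extrapolated value = (2·A(h/2) − A(h)) / (2 − 1)
= (2·(-4.74830) − (-5.04014)) / 1
= -4.45646 / 1 = -4.45646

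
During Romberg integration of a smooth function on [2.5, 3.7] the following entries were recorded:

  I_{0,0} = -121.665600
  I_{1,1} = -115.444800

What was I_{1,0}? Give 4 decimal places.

-117.0000

From I_{1,1} = (4·I_{1,0} − I_{0,0})/3, solve for I_{1,0}:
4·I_{1,0} = 3·(-115.444800) + (-121.665600) = -468.000000
I_{1,0} = -117.000000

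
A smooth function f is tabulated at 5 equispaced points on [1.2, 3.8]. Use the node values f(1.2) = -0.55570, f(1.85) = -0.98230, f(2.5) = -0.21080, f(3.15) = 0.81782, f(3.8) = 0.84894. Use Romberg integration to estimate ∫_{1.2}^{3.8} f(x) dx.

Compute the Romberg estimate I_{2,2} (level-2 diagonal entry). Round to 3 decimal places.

I_{0,0} (trapezoid, 1 panel, h=2.6000): 0.38121
I_{1,0} (trapezoid, 2 panels, h=1.3000): -0.08343
I_{2,0} (trapezoid, 4 panels, h=0.6500): -0.14863
I_{1,1} = -0.08343 + (-0.08343 − 0.38121)/3 = -0.23831
I_{2,1} = -0.14863 + (-0.14863 − (-0.08343))/3 = -0.17036
I_{2,2} = -0.17036 + (-0.17036 − (-0.23831))/15 = -0.16583

-0.166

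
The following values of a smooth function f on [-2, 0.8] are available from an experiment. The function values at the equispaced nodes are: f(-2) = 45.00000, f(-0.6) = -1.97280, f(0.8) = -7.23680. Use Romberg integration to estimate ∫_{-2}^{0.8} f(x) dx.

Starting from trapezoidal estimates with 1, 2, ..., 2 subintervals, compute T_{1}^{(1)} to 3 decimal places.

T_{0}^{(0)} (trapezoid, 1 panel, h=2.8000): 52.86848
T_{1}^{(0)} (trapezoid, 2 panels, h=1.4000): 23.67232
T_{1}^{(1)} = 23.67232 + (23.67232 − 52.86848)/3 = 13.94027

13.940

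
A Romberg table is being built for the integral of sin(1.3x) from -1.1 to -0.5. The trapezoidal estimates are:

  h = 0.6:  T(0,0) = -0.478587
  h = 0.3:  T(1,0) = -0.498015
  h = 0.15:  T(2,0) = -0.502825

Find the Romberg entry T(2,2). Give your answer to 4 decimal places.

Richardson extrapolation on the trapezoidal column (denominator 4−1=3):
T(1,1) = -0.498015 + (-0.498015 − (-0.478587))/3 = -0.504491
T(2,1) = -0.502825 + (-0.502825 − (-0.498015))/3 = -0.504428
T(2,2) = (16·(-0.504428) − (-0.504491)) / 15 = -0.504424

-0.5044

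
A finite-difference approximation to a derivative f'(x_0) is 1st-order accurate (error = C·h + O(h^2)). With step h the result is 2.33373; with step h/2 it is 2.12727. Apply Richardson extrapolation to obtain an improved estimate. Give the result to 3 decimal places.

The leading error scales as h; refining by a factor of 2 reduces it by 2^1 = 2.
Extrapolated value = (2·A(h/2) − A(h)) / (2 − 1)
= (2·2.12727 − 2.33373) / 1
= 1.92081 / 1 = 1.92081

1.921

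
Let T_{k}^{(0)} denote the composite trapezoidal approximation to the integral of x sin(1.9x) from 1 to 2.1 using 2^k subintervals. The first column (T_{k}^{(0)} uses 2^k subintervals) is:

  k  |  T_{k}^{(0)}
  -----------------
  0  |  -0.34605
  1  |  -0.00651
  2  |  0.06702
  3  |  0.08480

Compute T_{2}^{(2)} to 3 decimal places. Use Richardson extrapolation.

0.091

T_{1}^{(1)} = (4·(-0.00651) − (-0.34605)) / 3 = 0.10667
T_{2}^{(1)} = (4·0.06702 − (-0.00651)) / 3 = 0.09153
T_{2}^{(2)} = (16·0.09153 − 0.10667) / 15 = 0.09052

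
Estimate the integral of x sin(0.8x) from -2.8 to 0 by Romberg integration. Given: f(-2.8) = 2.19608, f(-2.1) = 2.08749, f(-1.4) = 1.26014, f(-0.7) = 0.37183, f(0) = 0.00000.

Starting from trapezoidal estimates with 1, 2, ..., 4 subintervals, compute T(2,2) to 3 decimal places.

T(0,0) (trapezoid, 1 panel, h=2.8000): 3.07451
T(1,0) (trapezoid, 2 panels, h=1.4000): 3.30145
T(2,0) (trapezoid, 4 panels, h=0.7000): 3.37225
T(1,1) = 3.30145 + (3.30145 − 3.07451)/3 = 3.37710
T(2,1) = 3.37225 + (3.37225 − 3.30145)/3 = 3.39585
T(2,2) = 3.39585 + (3.39585 − 3.37710)/15 = 3.39710

3.397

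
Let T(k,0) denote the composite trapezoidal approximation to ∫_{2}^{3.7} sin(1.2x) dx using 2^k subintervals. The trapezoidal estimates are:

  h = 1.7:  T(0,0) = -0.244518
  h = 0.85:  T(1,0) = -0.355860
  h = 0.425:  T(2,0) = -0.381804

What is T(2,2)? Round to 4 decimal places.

Richardson extrapolation on the trapezoidal column (denominator 4−1=3):
T(1,1) = (4·(-0.355860) − (-0.244518)) / 3 = -0.392974
T(2,1) = -0.381804 + (-0.381804 − (-0.355860))/3 = -0.390452
T(2,2) = -0.390452 + (-0.390452 − (-0.392974))/15 = -0.390284

-0.3903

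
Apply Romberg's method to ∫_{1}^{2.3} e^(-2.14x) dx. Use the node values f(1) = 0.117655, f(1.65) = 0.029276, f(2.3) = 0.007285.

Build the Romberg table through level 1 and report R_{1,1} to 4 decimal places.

R_{0,0} (trapezoid, 1 panel, h=1.3000): 0.081211
R_{1,0} (trapezoid, 2 panels, h=0.6500): 0.059635
R_{1,1} = 0.059635 + (0.059635 − 0.081211)/3 = 0.052443

0.0524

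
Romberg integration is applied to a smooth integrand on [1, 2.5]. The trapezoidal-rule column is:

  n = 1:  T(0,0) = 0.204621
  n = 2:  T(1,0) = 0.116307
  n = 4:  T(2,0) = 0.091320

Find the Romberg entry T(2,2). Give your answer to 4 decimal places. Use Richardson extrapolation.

0.0827

Richardson extrapolation on the trapezoidal column (denominator 4−1=3):
T(1,1) = 0.116307 + (0.116307 − 0.204621)/3 = 0.086869
T(2,1) = (4·0.091320 − 0.116307) / 3 = 0.082991
T(2,2) = (16·0.082991 − 0.086869) / 15 = 0.082732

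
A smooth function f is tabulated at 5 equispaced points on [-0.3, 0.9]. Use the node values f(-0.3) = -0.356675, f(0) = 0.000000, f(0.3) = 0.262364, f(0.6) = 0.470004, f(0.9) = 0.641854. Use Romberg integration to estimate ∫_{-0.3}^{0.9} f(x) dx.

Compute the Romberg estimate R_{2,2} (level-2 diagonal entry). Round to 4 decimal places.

0.2691

R_{0,0} (trapezoid, 1 panel, h=1.2000): 0.171107
R_{1,0} (trapezoid, 2 panels, h=0.6000): 0.242972
R_{2,0} (trapezoid, 4 panels, h=0.3000): 0.262487
R_{1,1} = 0.242972 + (0.242972 − 0.171107)/3 = 0.266927
R_{2,1} = 0.262487 + (0.262487 − 0.242972)/3 = 0.268992
R_{2,2} = 0.268992 + (0.268992 − 0.266927)/15 = 0.269130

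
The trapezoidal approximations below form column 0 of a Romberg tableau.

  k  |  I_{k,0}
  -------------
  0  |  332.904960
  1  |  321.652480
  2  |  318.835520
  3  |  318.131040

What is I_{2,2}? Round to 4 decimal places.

317.8962

I_{1,1} = (4·321.652480 − 332.904960) / 3 = 317.901653
I_{2,1} = 318.835520 + (318.835520 − 321.652480)/3 = 317.896533
I_{2,2} = 317.896533 + (317.896533 − 317.901653)/15 = 317.896192
(Column j=1 coincides with Simpson's rule on the same nodes.)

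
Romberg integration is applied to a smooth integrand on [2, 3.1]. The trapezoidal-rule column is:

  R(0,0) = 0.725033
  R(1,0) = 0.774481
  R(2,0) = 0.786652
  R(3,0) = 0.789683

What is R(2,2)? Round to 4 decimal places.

0.7907

Richardson extrapolation on the trapezoidal column (denominator 4−1=3):
R(1,1) = (4·0.774481 − 0.725033) / 3 = 0.790964
R(2,1) = (4·0.786652 − 0.774481) / 3 = 0.790709
R(2,2) = (16·0.790709 − 0.790964) / 15 = 0.790692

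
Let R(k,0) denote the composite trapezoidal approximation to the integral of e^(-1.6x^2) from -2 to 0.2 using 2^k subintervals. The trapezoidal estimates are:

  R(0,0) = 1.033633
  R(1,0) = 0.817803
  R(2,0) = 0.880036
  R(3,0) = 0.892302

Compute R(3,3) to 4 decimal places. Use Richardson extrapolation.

0.8959

R(1,1) = (4·0.817803 − 1.033633) / 3 = 0.745860
R(2,1) = (4·0.880036 − 0.817803) / 3 = 0.900780
R(3,1) = 0.892302 + (0.892302 − 0.880036)/3 = 0.896391
R(2,2) = 0.900780 + (0.900780 − 0.745860)/15 = 0.911108
R(3,2) = 0.896391 + (0.896391 − 0.900780)/15 = 0.896098
R(3,3) = (64·0.896098 − 0.911108) / 63 = 0.895860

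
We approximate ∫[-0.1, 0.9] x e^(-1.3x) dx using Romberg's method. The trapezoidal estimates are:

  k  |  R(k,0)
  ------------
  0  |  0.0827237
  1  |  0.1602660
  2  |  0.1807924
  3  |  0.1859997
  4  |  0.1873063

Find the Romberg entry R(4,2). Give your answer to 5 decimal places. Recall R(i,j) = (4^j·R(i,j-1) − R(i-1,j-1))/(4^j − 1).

0.18774

R(3,1) = 0.1859997 + (0.1859997 − 0.1807924)/3 = 0.1877355
R(4,1) = (4·0.1873063 − 0.1859997) / 3 = 0.1877418
R(4,2) = (16·0.1877418 − 0.1877355) / 15 = 0.1877422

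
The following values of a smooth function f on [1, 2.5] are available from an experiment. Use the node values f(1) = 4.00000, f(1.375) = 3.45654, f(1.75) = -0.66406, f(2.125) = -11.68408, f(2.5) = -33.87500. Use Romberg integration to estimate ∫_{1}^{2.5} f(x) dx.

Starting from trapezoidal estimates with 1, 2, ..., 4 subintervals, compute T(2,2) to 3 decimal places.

T(0,0) (trapezoid, 1 panel, h=1.5000): -22.40625
T(1,0) (trapezoid, 2 panels, h=0.7500): -11.70117
T(2,0) (trapezoid, 4 panels, h=0.3750): -8.93591
T(1,1) = -11.70117 + (-11.70117 − (-22.40625))/3 = -8.13281
T(2,1) = -8.93591 + (-8.93591 − (-11.70117))/3 = -8.01416
T(2,2) = -8.01416 + (-8.01416 − (-8.13281))/15 = -8.00625

-8.006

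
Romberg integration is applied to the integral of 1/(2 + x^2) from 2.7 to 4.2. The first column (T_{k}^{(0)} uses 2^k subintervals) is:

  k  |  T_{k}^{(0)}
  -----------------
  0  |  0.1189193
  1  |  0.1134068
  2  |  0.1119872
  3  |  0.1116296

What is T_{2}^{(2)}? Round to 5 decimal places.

0.11151

Richardson extrapolation on the trapezoidal column (denominator 4−1=3):
T_{1}^{(1)} = 0.1134068 + (0.1134068 − 0.1189193)/3 = 0.1115693
T_{2}^{(1)} = (4·0.1119872 − 0.1134068) / 3 = 0.1115140
T_{2}^{(2)} = 0.1115140 + (0.1115140 − 0.1115693)/15 = 0.1115103
(Column j=1 coincides with Simpson's rule on the same nodes.)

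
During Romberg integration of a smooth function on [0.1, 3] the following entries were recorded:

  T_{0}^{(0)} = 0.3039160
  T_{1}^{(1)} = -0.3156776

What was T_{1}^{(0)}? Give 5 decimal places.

-0.16078

From T_{1}^{(1)} = (4·T_{1}^{(0)} − T_{0}^{(0)})/3, solve for T_{1}^{(0)}:
4·T_{1}^{(0)} = 3·(-0.3156776) + 0.3039160 = -0.6431168
T_{1}^{(0)} = -0.1607792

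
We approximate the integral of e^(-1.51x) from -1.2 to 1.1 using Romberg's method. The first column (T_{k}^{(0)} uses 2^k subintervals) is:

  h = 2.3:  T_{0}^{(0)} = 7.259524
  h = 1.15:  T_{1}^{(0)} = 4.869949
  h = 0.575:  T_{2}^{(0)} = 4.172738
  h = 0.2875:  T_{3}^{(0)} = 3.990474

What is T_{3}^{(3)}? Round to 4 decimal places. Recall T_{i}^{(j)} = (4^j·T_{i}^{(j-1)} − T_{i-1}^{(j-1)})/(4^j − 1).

T_{1}^{(1)} = (4·4.869949 − 7.259524) / 3 = 4.073424
T_{2}^{(1)} = (4·4.172738 − 4.869949) / 3 = 3.940334
T_{3}^{(1)} = (4·3.990474 − 4.172738) / 3 = 3.929719
T_{2}^{(2)} = 3.940334 + (3.940334 − 4.073424)/15 = 3.931461
T_{3}^{(2)} = (16·3.929719 − 3.940334) / 15 = 3.929011
T_{3}^{(3)} = 3.929011 + (3.929011 − 3.931461)/63 = 3.928972
(Column j=1 coincides with Simpson's rule on the same nodes.)

3.9290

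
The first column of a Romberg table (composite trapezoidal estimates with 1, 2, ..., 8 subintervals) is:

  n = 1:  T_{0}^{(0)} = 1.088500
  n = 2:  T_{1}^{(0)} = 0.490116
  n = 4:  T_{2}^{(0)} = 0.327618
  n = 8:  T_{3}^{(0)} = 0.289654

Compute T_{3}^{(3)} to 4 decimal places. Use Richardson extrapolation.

Richardson extrapolation on the trapezoidal column (denominator 4−1=3):
T_{1}^{(1)} = (4·0.490116 − 1.088500) / 3 = 0.290655
T_{2}^{(1)} = (4·0.327618 − 0.490116) / 3 = 0.273452
T_{3}^{(1)} = (4·0.289654 − 0.327618) / 3 = 0.276999
T_{2}^{(2)} = 0.273452 + (0.273452 − 0.290655)/15 = 0.272305
T_{3}^{(2)} = (16·0.276999 − 0.273452) / 15 = 0.277235
T_{3}^{(3)} = (64·0.277235 − 0.272305) / 63 = 0.277313

0.2773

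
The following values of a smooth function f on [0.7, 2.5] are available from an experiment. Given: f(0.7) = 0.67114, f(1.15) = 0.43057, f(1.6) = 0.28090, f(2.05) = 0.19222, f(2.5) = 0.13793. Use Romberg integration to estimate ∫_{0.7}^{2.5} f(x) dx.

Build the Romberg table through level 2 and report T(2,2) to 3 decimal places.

0.579

T(0,0) (trapezoid, 1 panel, h=1.8000): 0.72816
T(1,0) (trapezoid, 2 panels, h=0.9000): 0.61689
T(2,0) (trapezoid, 4 panels, h=0.4500): 0.58870
T(1,1) = 0.61689 + (0.61689 − 0.72816)/3 = 0.57980
T(2,1) = 0.58870 + (0.58870 − 0.61689)/3 = 0.57930
T(2,2) = 0.57930 + (0.57930 − 0.57980)/15 = 0.57927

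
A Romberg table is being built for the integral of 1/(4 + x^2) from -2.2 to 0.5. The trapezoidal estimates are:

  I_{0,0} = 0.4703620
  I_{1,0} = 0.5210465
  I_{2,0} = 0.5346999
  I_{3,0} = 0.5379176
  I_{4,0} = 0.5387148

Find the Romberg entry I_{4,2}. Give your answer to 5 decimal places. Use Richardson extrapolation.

I_{3,1} = (4·0.5379176 − 0.5346999) / 3 = 0.5389902
I_{4,1} = (4·0.5387148 − 0.5379176) / 3 = 0.5389805
I_{4,2} = 0.5389805 + (0.5389805 − 0.5389902)/15 = 0.5389799

0.53898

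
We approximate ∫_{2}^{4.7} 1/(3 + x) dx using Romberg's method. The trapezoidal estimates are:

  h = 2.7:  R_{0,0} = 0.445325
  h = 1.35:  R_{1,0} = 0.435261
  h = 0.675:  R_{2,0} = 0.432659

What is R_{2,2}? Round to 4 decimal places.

0.4318

Richardson extrapolation on the trapezoidal column (denominator 4−1=3):
R_{1,1} = (4·0.435261 − 0.445325) / 3 = 0.431906
R_{2,1} = (4·0.432659 − 0.435261) / 3 = 0.431792
R_{2,2} = (16·0.431792 − 0.431906) / 15 = 0.431784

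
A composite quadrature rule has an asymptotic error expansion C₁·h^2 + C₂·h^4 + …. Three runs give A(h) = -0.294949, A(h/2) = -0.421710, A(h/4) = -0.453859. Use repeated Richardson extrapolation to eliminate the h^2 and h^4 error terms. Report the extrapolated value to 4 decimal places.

-0.4646

First eliminate the h^2 term (factor 2^2 = 4):
  B₁ = (4·(-0.421710) − (-0.294949))/3 = -0.463964
  B₂ = (4·(-0.453859) − (-0.421710))/3 = -0.464575
Then eliminate the h^4 term (factor 2^4 = 16):
  (16·(-0.464575) − (-0.463964))/15 = -0.464616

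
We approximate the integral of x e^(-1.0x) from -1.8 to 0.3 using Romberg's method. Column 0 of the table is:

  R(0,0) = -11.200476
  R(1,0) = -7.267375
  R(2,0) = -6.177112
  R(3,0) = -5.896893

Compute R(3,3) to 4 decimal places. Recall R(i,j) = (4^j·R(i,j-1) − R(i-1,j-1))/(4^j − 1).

-5.8028

R(1,1) = -7.267375 + (-7.267375 − (-11.200476))/3 = -5.956341
R(2,1) = (4·(-6.177112) − (-7.267375)) / 3 = -5.813691
R(3,1) = -5.896893 + (-5.896893 − (-6.177112))/3 = -5.803487
R(2,2) = -5.813691 + (-5.813691 − (-5.956341))/15 = -5.804181
R(3,2) = (16·(-5.803487) − (-5.813691)) / 15 = -5.802807
R(3,3) = -5.802807 + (-5.802807 − (-5.804181))/63 = -5.802785
(Column j=1 coincides with Simpson's rule on the same nodes.)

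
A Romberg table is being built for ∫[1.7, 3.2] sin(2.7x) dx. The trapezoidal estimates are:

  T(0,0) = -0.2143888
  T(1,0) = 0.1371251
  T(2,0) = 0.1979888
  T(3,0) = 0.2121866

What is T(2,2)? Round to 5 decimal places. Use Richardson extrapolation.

0.21588

T(1,1) = (4·0.1371251 − (-0.2143888)) / 3 = 0.2542964
T(2,1) = 0.1979888 + (0.1979888 − 0.1371251)/3 = 0.2182767
T(2,2) = 0.2182767 + (0.2182767 − 0.2542964)/15 = 0.2158754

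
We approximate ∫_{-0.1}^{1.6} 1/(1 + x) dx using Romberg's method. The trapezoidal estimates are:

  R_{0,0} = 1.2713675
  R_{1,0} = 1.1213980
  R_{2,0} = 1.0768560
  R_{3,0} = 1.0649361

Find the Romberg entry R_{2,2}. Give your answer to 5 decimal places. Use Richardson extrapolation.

1.06138

R_{1,1} = (4·1.1213980 − 1.2713675) / 3 = 1.0714082
R_{2,1} = 1.0768560 + (1.0768560 − 1.1213980)/3 = 1.0620087
R_{2,2} = 1.0620087 + (1.0620087 − 1.0714082)/15 = 1.0613821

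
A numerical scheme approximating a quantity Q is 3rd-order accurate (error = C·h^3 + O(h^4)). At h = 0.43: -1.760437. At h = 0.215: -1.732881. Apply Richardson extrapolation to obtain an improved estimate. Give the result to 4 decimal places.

-1.7289

Extrapolated value = (8·A(h/2) − A(h)) / (8 − 1)
= (8·(-1.732881) − (-1.760437)) / 7
= -12.102611 / 7 = -1.728944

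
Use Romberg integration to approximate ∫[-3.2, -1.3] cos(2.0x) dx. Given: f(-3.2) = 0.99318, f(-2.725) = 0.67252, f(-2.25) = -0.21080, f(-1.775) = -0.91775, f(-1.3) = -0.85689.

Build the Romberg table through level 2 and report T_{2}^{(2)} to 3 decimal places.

-0.199

T_{0}^{(0)} (trapezoid, 1 panel, h=1.9000): 0.12948
T_{1}^{(0)} (trapezoid, 2 panels, h=0.9500): -0.13552
T_{2}^{(0)} (trapezoid, 4 panels, h=0.4750): -0.18425
T_{1}^{(1)} = -0.13552 + (-0.13552 − 0.12948)/3 = -0.22385
T_{2}^{(1)} = -0.18425 + (-0.18425 − (-0.13552))/3 = -0.20049
T_{2}^{(2)} = -0.20049 + (-0.20049 − (-0.22385))/15 = -0.19893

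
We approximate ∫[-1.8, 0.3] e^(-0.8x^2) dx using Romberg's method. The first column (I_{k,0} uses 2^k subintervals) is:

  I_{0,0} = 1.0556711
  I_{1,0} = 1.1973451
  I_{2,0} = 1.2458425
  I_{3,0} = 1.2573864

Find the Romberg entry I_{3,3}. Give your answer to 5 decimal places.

I_{1,1} = 1.1973451 + (1.1973451 − 1.0556711)/3 = 1.2445698
I_{2,1} = 1.2458425 + (1.2458425 − 1.1973451)/3 = 1.2620083
I_{3,1} = 1.2573864 + (1.2573864 − 1.2458425)/3 = 1.2612344
I_{2,2} = 1.2620083 + (1.2620083 − 1.2445698)/15 = 1.2631709
I_{3,2} = (16·1.2612344 − 1.2620083) / 15 = 1.2611828
I_{3,3} = (64·1.2611828 − 1.2631709) / 63 = 1.2611512

1.26115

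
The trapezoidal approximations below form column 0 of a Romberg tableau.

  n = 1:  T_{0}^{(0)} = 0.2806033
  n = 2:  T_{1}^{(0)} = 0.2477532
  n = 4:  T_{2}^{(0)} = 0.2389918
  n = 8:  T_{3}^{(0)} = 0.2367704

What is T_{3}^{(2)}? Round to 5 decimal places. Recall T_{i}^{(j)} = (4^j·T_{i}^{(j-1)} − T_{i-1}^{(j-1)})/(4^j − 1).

0.23603

T_{2}^{(1)} = (4·0.2389918 − 0.2477532) / 3 = 0.2360713
T_{3}^{(1)} = (4·0.2367704 − 0.2389918) / 3 = 0.2360299
T_{3}^{(2)} = 0.2360299 + (0.2360299 − 0.2360713)/15 = 0.2360271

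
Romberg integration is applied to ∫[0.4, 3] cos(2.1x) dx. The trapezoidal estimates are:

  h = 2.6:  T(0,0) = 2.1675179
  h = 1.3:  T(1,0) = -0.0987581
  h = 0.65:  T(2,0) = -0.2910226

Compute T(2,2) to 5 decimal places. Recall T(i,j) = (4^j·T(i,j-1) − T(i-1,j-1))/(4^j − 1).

Richardson extrapolation on the trapezoidal column (denominator 4−1=3):
T(1,1) = -0.0987581 + (-0.0987581 − 2.1675179)/3 = -0.8541834
T(2,1) = -0.2910226 + (-0.2910226 − (-0.0987581))/3 = -0.3551108
T(2,2) = (16·(-0.3551108) − (-0.8541834)) / 15 = -0.3218393
(Column j=1 coincides with Simpson's rule on the same nodes.)

-0.32184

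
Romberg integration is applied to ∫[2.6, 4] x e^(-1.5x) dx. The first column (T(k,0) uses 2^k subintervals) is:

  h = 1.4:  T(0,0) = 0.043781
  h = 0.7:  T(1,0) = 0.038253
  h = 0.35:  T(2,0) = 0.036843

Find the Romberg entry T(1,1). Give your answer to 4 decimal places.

Richardson extrapolation on the trapezoidal column (denominator 4−1=3):
T(1,1) = 0.038253 + (0.038253 − 0.043781)/3 = 0.036410

0.0364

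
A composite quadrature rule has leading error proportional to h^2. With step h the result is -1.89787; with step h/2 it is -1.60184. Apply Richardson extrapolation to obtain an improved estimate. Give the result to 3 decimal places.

The leading error scales as h^2; refining by a factor of 2 reduces it by 2^2 = 4.
Extrapolated value = (4·A(h/2) − A(h)) / (4 − 1)
= (4·(-1.60184) − (-1.89787)) / 3
= -4.50949 / 3 = -1.50316

-1.503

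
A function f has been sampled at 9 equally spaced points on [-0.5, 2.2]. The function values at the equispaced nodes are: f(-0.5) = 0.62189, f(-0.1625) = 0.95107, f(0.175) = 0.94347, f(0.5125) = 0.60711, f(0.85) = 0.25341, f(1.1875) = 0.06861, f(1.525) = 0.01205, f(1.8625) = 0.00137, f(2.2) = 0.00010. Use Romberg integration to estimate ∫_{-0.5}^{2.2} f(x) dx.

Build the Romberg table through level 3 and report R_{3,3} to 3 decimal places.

1.071

R_{0,0} (trapezoid, 1 panel, h=2.7000): 0.83969
R_{1,0} (trapezoid, 2 panels, h=1.3500): 0.76195
R_{2,0} (trapezoid, 4 panels, h=0.6750): 1.02595
R_{3,0} (trapezoid, 8 panels, h=0.3375): 1.06248
R_{1,1} = 0.76195 + (0.76195 − 0.83969)/3 = 0.73604
R_{2,1} = 1.02595 + (1.02595 − 0.76195)/3 = 1.11395
R_{3,1} = 1.06248 + (1.06248 − 1.02595)/3 = 1.07466
R_{2,2} = 1.11395 + (1.11395 − 0.73604)/15 = 1.13914
R_{3,2} = 1.07466 + (1.07466 − 1.11395)/15 = 1.07204
R_{3,3} = 1.07204 + (1.07204 − 1.13914)/63 = 1.07097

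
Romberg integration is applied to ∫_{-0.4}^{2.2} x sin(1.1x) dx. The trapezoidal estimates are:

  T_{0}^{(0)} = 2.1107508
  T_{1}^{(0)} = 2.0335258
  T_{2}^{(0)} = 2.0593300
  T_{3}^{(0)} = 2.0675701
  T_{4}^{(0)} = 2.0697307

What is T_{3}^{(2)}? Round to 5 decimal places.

Richardson extrapolation on the trapezoidal column (denominator 4−1=3):
T_{2}^{(1)} = 2.0593300 + (2.0593300 − 2.0335258)/3 = 2.0679314
T_{3}^{(1)} = 2.0675701 + (2.0675701 − 2.0593300)/3 = 2.0703168
T_{3}^{(2)} = (16·2.0703168 − 2.0679314) / 15 = 2.0704758

2.07048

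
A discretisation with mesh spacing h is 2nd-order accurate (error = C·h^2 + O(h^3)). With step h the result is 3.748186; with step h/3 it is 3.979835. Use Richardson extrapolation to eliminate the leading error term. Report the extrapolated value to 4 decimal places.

4.0088

The leading error scales as h^2; refining by a factor of 3 reduces it by 3^2 = 9.
Extrapolated value = (9·A(h/3) − A(h)) / (9 − 1)
= (9·3.979835 − 3.748186) / 8
= 32.070329 / 8 = 4.008791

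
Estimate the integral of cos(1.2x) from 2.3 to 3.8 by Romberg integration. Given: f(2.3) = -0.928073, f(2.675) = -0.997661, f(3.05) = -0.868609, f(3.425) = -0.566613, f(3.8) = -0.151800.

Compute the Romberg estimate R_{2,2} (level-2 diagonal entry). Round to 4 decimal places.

R_{0,0} (trapezoid, 1 panel, h=1.5000): -0.809905
R_{1,0} (trapezoid, 2 panels, h=0.7500): -1.056409
R_{2,0} (trapezoid, 4 panels, h=0.3750): -1.114807
R_{1,1} = -1.056409 + (-1.056409 − (-0.809905))/3 = -1.138577
R_{2,1} = -1.114807 + (-1.114807 − (-1.056409))/3 = -1.134273
R_{2,2} = -1.134273 + (-1.134273 − (-1.138577))/15 = -1.133986

-1.1340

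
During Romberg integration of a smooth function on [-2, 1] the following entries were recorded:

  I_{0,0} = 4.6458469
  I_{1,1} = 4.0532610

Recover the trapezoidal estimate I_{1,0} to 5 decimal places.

4.20141

From I_{1,1} = (4·I_{1,0} − I_{0,0})/3, solve for I_{1,0}:
4·I_{1,0} = 3·4.0532610 + 4.6458469 = 16.8056299
I_{1,0} = 4.2014075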